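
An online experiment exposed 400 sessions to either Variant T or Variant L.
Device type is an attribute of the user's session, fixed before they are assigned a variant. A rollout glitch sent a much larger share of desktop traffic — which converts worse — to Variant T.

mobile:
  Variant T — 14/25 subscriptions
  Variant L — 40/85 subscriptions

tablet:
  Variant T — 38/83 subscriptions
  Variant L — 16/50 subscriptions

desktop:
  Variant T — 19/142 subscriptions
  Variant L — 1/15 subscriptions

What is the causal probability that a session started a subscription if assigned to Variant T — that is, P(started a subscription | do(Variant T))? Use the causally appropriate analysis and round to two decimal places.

0.36

The imbalance in device type arose from how sessions were allocated, not from anything the variant did; and device type independently affects the outcome. The pooled gap is confounded — condition on device type.
Standardising Variant T to the population device type mix: 0.275·14/25 + 0.333·38/83 + 0.393·19/142 = 0.359.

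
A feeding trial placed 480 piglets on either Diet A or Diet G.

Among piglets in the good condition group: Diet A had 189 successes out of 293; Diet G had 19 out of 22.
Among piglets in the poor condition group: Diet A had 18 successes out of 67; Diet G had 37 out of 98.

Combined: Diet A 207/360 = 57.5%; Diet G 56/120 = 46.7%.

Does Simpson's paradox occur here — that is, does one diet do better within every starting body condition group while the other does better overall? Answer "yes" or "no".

yes

Within each starting body condition level (good condition 64.5% vs 86.4%; poor condition 26.9% vs 37.8%), Diet G has the higher rate every time. Pooled: 57.5% vs 46.7% — Diet A has the higher rate overall. The two comparisons disagree.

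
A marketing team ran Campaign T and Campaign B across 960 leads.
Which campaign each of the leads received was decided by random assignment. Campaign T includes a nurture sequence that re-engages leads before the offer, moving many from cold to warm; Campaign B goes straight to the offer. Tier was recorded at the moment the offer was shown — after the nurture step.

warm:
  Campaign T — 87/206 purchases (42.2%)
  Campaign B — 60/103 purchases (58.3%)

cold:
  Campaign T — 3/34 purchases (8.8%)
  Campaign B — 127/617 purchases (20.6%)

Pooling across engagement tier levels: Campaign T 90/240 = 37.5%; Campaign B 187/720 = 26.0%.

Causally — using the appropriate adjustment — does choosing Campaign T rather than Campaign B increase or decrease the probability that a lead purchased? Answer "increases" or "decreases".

The engagement tier-specific comparison favours Campaign B throughout, but the pooled figures favour Campaign T. The question is whether to condition on engagement tier.
Engagement tier lies on the pathway campaign → engagement tier → outcome, so adjusting for it blocks the indirect effect. For the total causal effect of campaign, use the unadjusted pooled rates.
Pooled: Campaign T 37.5% vs Campaign B 26.0%; Campaign T is higher overall.

increases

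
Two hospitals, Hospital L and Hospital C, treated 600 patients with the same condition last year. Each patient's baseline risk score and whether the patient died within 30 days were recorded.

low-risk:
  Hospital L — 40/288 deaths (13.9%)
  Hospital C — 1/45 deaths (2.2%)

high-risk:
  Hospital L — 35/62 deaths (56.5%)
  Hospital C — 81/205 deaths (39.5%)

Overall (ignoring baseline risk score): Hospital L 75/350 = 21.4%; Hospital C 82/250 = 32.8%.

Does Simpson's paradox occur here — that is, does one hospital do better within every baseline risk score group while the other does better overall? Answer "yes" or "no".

Within each baseline risk score level (low-risk 13.9% vs 2.2%; high-risk 56.5% vs 39.5%), Hospital C has the lower rate every time. Pooled: 21.4% vs 32.8% — Hospital L has the lower rate overall. The two comparisons disagree.

yes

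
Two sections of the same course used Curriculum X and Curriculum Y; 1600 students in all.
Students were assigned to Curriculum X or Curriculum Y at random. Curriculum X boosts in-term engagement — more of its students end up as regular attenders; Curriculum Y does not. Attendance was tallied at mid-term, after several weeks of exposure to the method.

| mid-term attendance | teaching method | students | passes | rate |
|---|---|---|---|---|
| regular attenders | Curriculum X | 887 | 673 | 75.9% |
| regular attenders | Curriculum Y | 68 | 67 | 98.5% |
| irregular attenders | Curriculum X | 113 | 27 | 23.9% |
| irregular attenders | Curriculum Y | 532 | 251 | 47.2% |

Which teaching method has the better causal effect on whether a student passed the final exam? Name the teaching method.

Stratifying would compare teaching methods among students the teaching methods themselves sorted into mid-term attendance groups — a form of selection on an intermediate. The unconditioned pooled rates give the total causal effect.
Pooled: Curriculum X 70.0% vs Curriculum Y 53.0%; Curriculum X is higher overall.

Curriculum X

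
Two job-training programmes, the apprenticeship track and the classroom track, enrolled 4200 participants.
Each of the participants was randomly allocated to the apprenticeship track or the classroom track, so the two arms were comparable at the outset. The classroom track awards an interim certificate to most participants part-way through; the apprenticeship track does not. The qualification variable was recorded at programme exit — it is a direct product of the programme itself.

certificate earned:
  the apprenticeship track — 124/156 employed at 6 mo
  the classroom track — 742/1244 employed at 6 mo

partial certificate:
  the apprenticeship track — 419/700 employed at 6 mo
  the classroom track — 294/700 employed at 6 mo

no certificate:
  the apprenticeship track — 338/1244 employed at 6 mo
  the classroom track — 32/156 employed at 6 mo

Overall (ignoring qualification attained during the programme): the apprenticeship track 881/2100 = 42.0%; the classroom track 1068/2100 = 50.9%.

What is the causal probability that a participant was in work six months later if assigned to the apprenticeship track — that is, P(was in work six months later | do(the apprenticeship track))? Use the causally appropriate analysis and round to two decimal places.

Qualification attained during the programme is downstream of the programme. One should not condition on a consequence of treatment, so the overall rates are the right comparison.
So P(outcome | do(the apprenticeship track)) is just the pooled rate for the apprenticeship track: 881/2100 = 0.420.

0.42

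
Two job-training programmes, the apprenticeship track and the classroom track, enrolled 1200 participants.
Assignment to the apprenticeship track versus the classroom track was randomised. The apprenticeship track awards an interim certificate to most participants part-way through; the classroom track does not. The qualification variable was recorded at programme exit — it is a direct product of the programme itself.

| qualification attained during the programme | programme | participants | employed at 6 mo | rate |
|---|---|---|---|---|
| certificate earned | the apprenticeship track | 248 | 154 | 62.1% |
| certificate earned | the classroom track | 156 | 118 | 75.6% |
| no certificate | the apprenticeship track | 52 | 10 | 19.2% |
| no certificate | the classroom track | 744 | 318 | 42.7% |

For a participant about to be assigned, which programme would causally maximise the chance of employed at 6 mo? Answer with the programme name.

the apprenticeship track

The stratified and pooled comparisons disagree (the classroom track wins within each qualification attained during the programme; the apprenticeship track wins overall), so the answer turns on the causal role of qualification attained during the programme.
Qualification attained during the programme is recorded after the programme and is itself shifted by it — it sits on the causal path from programme to outcome. Conditioning on a mediator would strip out part of the effect we want; the pooled comparison gives the total causal effect.
Pooled: the apprenticeship track 54.7% vs the classroom track 48.4%; the apprenticeship track is higher overall.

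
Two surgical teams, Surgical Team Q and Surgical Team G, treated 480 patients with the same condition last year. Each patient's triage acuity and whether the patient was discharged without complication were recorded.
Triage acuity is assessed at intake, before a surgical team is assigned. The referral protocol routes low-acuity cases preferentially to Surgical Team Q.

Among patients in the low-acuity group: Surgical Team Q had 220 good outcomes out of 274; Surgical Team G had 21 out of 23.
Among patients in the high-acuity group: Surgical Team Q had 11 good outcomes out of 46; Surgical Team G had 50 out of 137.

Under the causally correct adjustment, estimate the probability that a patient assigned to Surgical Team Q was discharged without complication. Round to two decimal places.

0.59

Since triage acuity is a pre-existing factor (not a product of the surgical team) and it affects the outcome on its own, it is a confounder. The stratified rates, not the pooled rate, identify the causal effect.
Standardising Surgical Team Q to the population triage acuity mix: 0.619·220/274 + 0.381·11/46 = 0.588.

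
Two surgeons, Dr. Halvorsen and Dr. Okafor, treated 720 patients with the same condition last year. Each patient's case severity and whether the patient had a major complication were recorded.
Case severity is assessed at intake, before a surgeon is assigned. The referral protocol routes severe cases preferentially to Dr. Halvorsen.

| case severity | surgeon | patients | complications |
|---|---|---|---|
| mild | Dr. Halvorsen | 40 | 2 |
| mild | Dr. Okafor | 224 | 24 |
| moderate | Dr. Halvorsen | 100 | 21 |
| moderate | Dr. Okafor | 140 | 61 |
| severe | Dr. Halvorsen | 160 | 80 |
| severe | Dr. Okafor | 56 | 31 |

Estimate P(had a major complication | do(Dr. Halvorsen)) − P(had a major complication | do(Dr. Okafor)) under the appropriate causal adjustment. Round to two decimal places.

Case severity is set before the surgeon has any effect — it is not caused by the surgeon — and it independently drives the outcome. That makes it a confounder, so the causal comparison is within case severity levels.
Adjusting over the population distribution of case severity: 0.367·(0.050−0.107) + 0.333·(0.210−0.436) + 0.300·(0.500−0.554) = -0.112.

-0.11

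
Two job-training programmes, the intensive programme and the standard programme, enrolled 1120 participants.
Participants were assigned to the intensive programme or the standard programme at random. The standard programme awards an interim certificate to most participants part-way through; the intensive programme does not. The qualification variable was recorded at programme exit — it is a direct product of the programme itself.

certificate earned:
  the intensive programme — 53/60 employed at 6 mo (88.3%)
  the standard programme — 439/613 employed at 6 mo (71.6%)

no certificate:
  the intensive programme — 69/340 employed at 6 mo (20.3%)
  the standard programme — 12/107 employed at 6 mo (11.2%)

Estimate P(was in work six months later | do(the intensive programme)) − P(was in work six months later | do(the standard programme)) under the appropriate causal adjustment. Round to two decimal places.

Within every qualification attained during the programme level the intensive programme has the higher rate, yet pooled the standard programme does — Simpson's reversal.
Stratifying would compare programmes among participants the programmes themselves sorted into qualification attained during the programme groups — a form of selection on an intermediate. The unconditioned pooled rates give the total causal effect.
The causal difference is the pooled difference: 0.305 − 0.626 = -0.321.

-0.32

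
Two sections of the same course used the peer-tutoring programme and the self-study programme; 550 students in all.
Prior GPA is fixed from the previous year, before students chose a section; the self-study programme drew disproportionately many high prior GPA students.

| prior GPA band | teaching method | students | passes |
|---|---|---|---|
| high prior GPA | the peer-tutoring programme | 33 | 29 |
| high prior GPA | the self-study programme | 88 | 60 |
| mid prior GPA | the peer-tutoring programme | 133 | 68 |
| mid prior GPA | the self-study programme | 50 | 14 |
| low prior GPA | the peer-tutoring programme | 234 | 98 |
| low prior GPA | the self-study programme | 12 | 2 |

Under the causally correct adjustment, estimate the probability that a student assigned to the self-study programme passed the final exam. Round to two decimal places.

Here prior GPA band is a common cause — it drives both which teaching method a case falls under and the outcome. The crude comparison mixes populations; the stratum-specific rates are the causally relevant ones.
Standardising the self-study programme to the population prior GPA band mix: 0.220·60/88 + 0.333·14/50 + 0.447·2/12 = 0.318.

0.32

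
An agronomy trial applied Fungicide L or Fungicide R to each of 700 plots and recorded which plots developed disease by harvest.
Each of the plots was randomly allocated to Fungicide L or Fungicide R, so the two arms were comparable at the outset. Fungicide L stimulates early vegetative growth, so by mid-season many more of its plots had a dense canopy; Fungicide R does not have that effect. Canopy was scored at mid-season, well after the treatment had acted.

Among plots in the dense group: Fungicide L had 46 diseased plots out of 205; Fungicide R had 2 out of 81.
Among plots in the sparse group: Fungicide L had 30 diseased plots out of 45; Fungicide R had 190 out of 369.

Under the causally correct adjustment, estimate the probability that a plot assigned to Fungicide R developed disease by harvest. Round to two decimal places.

0.43

The mid-season canopy-specific comparison favours Fungicide R throughout, but the pooled figures favour Fungicide L. The question is whether to condition on mid-season canopy.
Mid-season canopy lies on the pathway fungicide → mid-season canopy → outcome, so adjusting for it blocks the indirect effect. For the total causal effect of fungicide, use the unadjusted pooled rates.
So P(outcome | do(Fungicide R)) is just the pooled rate for Fungicide R: 192/450 = 0.427.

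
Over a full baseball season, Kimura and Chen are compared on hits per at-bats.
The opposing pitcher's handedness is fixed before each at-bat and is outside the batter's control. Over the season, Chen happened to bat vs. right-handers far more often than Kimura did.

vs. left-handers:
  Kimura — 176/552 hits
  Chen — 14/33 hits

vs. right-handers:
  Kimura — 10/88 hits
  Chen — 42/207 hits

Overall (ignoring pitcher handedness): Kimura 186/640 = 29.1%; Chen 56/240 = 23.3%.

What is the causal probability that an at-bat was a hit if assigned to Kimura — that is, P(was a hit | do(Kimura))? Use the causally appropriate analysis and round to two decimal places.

The stratified and pooled comparisons disagree (Chen wins within each pitcher handedness; Kimura wins overall), so the answer turns on the causal role of pitcher handedness.
Pitcher handedness is set before the player has any effect — it is not caused by the player — and it independently drives the outcome. That makes it a confounder, so the causal comparison is within pitcher handedness levels.
Standardising Kimura to the population pitcher handedness mix: 0.665·176/552 + 0.335·10/88 = 0.250.

0.25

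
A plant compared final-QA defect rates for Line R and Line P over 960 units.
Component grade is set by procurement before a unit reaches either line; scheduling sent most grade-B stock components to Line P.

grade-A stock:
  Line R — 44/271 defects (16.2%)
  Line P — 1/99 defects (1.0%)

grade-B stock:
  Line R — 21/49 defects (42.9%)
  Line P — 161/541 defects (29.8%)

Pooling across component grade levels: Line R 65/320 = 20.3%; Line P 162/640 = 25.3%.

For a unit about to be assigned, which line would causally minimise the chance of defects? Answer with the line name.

The stratified and pooled comparisons disagree (Line P wins within each component grade; Line R wins overall), so the answer turns on the causal role of component grade.
The imbalance in component grade arose from how units were allocated, not from anything the line did; and component grade independently affects the outcome. The pooled gap is confounded — condition on component grade.
Within each level — grade-A stock: 16.2% vs 1.0%; grade-B stock: 42.9% vs 29.8% — Line P is lower every time.

Line P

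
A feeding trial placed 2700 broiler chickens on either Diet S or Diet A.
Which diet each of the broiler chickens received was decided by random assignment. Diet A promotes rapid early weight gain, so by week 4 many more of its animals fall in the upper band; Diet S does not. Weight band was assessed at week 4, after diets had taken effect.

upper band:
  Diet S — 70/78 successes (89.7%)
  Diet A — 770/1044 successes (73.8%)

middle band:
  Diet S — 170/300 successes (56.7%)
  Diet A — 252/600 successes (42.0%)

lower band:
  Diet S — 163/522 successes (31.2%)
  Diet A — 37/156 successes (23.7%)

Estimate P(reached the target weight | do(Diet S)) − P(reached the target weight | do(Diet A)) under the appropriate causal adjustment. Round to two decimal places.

-0.14

Stratifying would compare diets among broiler chickens the diets themselves sorted into week-4 weight band groups — a form of selection on an intermediate. The unconditioned pooled rates give the total causal effect.
The causal difference is the pooled difference: 0.448 − 0.588 = -0.141.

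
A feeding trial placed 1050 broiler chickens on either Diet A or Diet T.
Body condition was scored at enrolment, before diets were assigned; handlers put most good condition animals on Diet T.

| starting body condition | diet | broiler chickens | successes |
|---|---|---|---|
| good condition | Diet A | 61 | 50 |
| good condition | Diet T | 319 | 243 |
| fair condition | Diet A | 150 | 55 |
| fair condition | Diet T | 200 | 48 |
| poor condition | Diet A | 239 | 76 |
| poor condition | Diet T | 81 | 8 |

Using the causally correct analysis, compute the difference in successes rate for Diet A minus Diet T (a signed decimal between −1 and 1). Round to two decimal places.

+0.13

Starting body condition differs across diets for reasons unrelated to any effect of the diet itself, and it separately predicts the outcome — a classic confounder. We must compare within starting body condition levels.
Adjusting over the population distribution of starting body condition: 0.362·(0.820−0.762) + 0.333·(0.367−0.240) + 0.305·(0.318−0.099) = +0.130.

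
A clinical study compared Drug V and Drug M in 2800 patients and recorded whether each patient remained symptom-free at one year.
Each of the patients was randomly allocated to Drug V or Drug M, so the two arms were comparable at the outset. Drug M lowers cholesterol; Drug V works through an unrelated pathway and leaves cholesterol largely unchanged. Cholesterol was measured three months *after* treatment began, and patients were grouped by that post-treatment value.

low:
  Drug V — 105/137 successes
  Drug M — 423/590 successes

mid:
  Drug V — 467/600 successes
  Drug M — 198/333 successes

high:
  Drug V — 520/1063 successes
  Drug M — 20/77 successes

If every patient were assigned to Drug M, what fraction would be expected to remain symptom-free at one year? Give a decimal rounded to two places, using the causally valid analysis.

Cholesterol is recorded after the drug and is itself shifted by it — it sits on the causal path from drug to outcome. Conditioning on a mediator would strip out part of the effect we want; the pooled comparison gives the total causal effect.
So P(outcome | do(Drug M)) is just the pooled rate for Drug M: 641/1000 = 0.641.

0.64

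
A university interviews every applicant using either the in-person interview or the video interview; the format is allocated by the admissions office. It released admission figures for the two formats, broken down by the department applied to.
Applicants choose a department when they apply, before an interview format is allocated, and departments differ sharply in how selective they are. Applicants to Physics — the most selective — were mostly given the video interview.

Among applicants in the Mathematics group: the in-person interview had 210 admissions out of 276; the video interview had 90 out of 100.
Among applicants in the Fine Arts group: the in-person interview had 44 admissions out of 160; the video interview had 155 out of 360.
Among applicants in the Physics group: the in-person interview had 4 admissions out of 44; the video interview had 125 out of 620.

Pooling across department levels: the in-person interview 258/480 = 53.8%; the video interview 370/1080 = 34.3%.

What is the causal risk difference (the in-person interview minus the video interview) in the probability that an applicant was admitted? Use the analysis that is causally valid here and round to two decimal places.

-0.13

the video interview is higher inside every department stratum but the in-person interview is higher in aggregate. Whether to stratify depends on how department relates to the interview format.
Here department is a common cause — it drives both which interview format a case falls under and the outcome. The crude comparison mixes populations; the stratum-specific rates are the causally relevant ones.
Adjusting over the population distribution of department: 0.241·(0.761−0.900) + 0.333·(0.275−0.431) + 0.426·(0.091−0.202) = -0.133.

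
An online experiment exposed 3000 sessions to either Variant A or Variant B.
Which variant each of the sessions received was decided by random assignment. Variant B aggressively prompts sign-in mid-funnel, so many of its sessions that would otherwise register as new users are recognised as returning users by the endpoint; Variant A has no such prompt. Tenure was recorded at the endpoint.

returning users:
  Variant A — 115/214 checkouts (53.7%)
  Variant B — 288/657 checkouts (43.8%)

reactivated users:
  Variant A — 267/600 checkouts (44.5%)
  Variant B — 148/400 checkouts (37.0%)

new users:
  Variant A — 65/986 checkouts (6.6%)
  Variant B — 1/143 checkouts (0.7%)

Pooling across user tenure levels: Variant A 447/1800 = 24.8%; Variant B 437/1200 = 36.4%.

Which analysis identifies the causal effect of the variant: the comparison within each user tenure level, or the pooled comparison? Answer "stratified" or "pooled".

The user tenure-specific comparison favours Variant A throughout, but the pooled figures favour Variant B. The question is whether to condition on user tenure.
User tenure lies on the pathway variant → user tenure → outcome, so adjusting for it blocks the indirect effect. For the total causal effect of variant, use the unadjusted pooled rates.
Pooled: Variant A 24.8% vs Variant B 36.4%; Variant B is higher overall.

pooled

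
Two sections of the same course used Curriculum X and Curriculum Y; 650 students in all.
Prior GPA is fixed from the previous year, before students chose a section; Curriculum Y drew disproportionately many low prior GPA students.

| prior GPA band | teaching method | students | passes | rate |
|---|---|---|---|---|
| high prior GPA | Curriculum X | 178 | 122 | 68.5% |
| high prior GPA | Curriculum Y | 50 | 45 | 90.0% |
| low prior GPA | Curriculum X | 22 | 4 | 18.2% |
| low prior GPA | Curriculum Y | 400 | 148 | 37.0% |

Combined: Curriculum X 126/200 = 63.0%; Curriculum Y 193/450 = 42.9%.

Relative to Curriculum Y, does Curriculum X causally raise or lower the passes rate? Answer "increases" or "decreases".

The stratified and pooled comparisons disagree (Curriculum Y wins within each prior GPA band; Curriculum X wins overall), so the answer turns on the causal role of prior GPA band.
Prior GPA band satisfies the back-door criterion: it is not a descendant of the teaching method, and it blocks the spurious path from teaching method to outcome. Adjusting for it (i.e., using the within-prior GPA band rates) gives the causal effect.
Within each level — high prior GPA: 68.5% vs 90.0%; low prior GPA: 18.2% vs 37.0% — Curriculum Y is higher every time.

decreases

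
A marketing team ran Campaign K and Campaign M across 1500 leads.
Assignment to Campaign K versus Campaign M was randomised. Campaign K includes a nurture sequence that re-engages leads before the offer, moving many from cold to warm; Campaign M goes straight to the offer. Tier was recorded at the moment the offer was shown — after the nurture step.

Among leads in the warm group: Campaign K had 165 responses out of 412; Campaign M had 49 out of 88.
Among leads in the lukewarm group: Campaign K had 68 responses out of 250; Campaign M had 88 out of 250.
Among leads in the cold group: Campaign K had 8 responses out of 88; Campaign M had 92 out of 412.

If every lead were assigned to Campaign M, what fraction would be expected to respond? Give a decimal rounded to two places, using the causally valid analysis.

Because the campaign influences engagement tier, engagement tier is a post-treatment mediator, not a confounder. Stratifying on it would bias the estimate; the causal effect is the crude pooled difference.
So P(outcome | do(Campaign M)) is just the pooled rate for Campaign M: 229/750 = 0.305.

0.31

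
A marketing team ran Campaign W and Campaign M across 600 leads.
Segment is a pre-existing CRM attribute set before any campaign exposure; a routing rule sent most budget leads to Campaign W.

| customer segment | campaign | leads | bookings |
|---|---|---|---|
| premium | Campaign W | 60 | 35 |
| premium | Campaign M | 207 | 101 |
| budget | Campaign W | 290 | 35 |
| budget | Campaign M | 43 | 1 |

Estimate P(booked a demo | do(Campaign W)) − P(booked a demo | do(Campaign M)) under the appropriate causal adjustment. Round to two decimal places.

+0.10

The stratified and pooled comparisons disagree (Campaign W wins within each customer segment; Campaign M wins overall), so the answer turns on the causal role of customer segment.
Since customer segment is a pre-existing factor (not a product of the campaign) and it affects the outcome on its own, it is a confounder. The stratified rates, not the pooled rate, identify the causal effect.
Adjusting over the population distribution of customer segment: 0.445·(0.583−0.488) + 0.555·(0.121−0.023) = +0.097.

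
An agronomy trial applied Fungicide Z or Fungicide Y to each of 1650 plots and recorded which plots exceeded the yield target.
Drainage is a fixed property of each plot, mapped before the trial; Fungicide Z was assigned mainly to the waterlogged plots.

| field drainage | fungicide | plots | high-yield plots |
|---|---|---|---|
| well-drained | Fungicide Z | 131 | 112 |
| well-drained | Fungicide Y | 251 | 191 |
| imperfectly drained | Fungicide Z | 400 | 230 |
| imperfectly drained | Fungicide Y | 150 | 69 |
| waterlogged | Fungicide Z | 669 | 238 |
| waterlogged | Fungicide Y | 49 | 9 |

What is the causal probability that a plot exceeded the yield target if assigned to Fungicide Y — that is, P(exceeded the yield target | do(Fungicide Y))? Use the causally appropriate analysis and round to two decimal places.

The field drainage-specific comparison favours Fungicide Z throughout, but the pooled figures favour Fungicide Y. The question is whether to condition on field drainage.
Nothing the fungicide does changes field drainage; the imbalance is an allocation artefact. With field drainage also predicting the outcome, the pooled figure is confounded, and the within-stratum comparison is the causal one.
Standardising Fungicide Y to the population field drainage mix: 0.232·191/251 + 0.333·69/150 + 0.435·9/49 = 0.409.

0.41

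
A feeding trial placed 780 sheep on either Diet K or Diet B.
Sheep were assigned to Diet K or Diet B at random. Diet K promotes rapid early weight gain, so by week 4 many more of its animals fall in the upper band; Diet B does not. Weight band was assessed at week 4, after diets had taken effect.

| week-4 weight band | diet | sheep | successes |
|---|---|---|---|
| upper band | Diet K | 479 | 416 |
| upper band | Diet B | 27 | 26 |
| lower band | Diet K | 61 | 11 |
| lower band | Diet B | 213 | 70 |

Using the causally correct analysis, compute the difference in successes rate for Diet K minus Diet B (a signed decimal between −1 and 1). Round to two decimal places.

Because the diet influences week-4 weight band, week-4 weight band is a post-treatment mediator, not a confounder. Stratifying on it would bias the estimate; the causal effect is the crude pooled difference.
The causal difference is the pooled difference: 0.791 − 0.400 = +0.391.

+0.39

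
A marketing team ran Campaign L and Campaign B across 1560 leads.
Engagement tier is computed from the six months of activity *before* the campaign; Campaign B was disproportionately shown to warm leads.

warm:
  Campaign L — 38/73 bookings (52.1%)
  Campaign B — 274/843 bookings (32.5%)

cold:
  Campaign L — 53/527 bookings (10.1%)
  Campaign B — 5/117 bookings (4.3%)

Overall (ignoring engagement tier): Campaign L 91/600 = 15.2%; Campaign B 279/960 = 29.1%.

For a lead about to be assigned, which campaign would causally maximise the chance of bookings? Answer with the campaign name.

Campaign L

Engagement tier satisfies the back-door criterion: it is not a descendant of the campaign, and it blocks the spurious path from campaign to outcome. Adjusting for it (i.e., using the within-engagement tier rates) gives the causal effect.
Within each level — warm: 52.1% vs 32.5%; cold: 10.1% vs 4.3% — Campaign L is higher every time.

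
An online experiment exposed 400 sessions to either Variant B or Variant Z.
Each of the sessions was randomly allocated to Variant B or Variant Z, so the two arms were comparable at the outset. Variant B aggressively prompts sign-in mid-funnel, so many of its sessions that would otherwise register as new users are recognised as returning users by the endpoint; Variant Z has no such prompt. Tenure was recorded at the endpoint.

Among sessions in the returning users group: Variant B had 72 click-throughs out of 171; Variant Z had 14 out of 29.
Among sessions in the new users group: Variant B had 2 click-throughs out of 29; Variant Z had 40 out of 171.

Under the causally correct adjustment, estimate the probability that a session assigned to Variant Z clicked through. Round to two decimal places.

0.27

Variant Z is higher inside every user tenure stratum but Variant B is higher in aggregate. Whether to stratify depends on how user tenure relates to the variant.
User tenure lies on the pathway variant → user tenure → outcome, so adjusting for it blocks the indirect effect. For the total causal effect of variant, use the unadjusted pooled rates.
So P(outcome | do(Variant Z)) is just the pooled rate for Variant Z: 54/200 = 0.270.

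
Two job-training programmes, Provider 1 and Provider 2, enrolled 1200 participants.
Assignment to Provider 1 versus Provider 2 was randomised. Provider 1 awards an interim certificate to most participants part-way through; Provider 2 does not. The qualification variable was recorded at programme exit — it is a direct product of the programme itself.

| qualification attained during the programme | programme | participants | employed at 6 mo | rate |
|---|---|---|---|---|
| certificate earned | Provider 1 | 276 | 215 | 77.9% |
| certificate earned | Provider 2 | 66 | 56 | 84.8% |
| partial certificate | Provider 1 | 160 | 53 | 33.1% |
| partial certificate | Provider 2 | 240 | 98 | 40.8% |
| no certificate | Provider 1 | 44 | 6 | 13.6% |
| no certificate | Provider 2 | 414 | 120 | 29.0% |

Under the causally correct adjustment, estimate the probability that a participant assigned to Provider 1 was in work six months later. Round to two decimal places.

0.57

Qualification attained during the programme here is a post-treatment variable shaped by the programme; conditioning on it would introduce bias rather than remove it. The overall comparison is the causal one.
So P(outcome | do(Provider 1)) is just the pooled rate for Provider 1: 274/480 = 0.571.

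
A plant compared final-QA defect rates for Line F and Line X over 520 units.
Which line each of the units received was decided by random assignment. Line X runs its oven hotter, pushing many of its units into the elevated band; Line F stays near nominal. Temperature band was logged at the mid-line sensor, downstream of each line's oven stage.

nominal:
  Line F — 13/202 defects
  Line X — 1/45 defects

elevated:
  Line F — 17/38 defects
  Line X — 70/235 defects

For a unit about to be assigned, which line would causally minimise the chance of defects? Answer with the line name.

The stratified and pooled comparisons disagree (Line X wins within each in-process temperature band; Line F wins overall), so the answer turns on the causal role of in-process temperature band.
Because the line influences in-process temperature band, in-process temperature band is a post-treatment mediator, not a confounder. Stratifying on it would bias the estimate; the causal effect is the crude pooled difference.
Pooled: Line F 12.5% vs Line X 25.4%; Line F is lower overall.

Line F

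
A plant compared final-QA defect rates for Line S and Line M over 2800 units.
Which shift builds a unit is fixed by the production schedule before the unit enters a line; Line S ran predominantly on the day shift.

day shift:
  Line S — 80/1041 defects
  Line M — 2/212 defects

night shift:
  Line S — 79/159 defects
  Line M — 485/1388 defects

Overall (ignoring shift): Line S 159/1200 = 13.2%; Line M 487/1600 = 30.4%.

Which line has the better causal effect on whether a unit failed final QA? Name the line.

The shift-specific comparison favours Line M throughout, but the pooled figures favour Line S. The question is whether to condition on shift.
Here shift is a common cause — it drives both which line a case falls under and the outcome. The crude comparison mixes populations; the stratum-specific rates are the causally relevant ones.
Within each level — day shift: 7.7% vs 0.9%; night shift: 49.7% vs 34.9% — Line M is lower every time.

Line M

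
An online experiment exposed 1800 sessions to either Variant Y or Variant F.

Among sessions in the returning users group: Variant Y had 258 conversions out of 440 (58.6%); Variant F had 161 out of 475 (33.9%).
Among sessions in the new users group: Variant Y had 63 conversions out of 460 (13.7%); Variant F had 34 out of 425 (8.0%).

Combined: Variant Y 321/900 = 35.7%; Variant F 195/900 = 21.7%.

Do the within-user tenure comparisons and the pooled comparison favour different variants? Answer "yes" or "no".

no

Within each user tenure level (returning users 58.6% vs 33.9%; new users 13.7% vs 8.0%), Variant Y has the higher rate every time. Pooled: 35.7% vs 21.7% — Variant Y has the higher rate overall. They agree.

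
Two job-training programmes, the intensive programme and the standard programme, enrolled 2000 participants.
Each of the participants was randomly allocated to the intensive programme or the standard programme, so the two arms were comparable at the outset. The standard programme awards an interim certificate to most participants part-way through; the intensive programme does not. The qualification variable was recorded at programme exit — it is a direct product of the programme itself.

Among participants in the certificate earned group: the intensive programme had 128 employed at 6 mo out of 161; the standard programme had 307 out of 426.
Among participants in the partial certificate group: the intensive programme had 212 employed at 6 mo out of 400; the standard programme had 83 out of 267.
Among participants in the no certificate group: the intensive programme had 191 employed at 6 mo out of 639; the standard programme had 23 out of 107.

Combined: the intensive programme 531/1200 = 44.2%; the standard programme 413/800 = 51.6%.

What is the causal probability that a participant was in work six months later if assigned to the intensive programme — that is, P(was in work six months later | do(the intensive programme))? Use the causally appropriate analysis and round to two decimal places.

Qualification attained during the programme is recorded after the programme and is itself shifted by it — it sits on the causal path from programme to outcome. Conditioning on a mediator would strip out part of the effect we want; the pooled comparison gives the total causal effect.
So P(outcome | do(the intensive programme)) is just the pooled rate for the intensive programme: 531/1200 = 0.443.

0.44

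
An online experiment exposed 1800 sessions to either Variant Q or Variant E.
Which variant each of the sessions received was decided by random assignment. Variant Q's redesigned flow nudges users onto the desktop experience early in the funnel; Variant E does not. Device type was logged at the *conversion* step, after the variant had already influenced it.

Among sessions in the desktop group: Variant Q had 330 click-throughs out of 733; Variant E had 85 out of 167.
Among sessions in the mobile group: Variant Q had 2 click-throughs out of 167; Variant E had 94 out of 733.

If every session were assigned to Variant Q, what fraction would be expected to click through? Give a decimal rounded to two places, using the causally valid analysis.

0.37

The stratified and pooled comparisons disagree (Variant E wins within each device type; Variant Q wins overall), so the answer turns on the causal role of device type.
Device type here is a post-treatment variable shaped by the variant; conditioning on it would introduce bias rather than remove it. The overall comparison is the causal one.
So P(outcome | do(Variant Q)) is just the pooled rate for Variant Q: 332/900 = 0.369.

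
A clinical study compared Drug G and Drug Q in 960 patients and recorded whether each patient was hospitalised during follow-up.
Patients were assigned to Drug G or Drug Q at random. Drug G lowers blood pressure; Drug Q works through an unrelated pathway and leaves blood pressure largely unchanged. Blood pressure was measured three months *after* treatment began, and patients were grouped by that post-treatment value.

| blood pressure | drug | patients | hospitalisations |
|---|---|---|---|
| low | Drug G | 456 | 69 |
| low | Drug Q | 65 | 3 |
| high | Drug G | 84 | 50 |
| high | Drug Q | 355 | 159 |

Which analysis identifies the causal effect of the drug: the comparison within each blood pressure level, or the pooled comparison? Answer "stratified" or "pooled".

The blood pressure-specific comparison favours Drug Q throughout, but the pooled figures favour Drug G. The question is whether to condition on blood pressure.
Blood pressure here is a post-treatment variable shaped by the drug; conditioning on it would introduce bias rather than remove it. The overall comparison is the causal one.
Pooled: Drug G 22.0% vs Drug Q 38.6%; Drug G is lower overall.

pooled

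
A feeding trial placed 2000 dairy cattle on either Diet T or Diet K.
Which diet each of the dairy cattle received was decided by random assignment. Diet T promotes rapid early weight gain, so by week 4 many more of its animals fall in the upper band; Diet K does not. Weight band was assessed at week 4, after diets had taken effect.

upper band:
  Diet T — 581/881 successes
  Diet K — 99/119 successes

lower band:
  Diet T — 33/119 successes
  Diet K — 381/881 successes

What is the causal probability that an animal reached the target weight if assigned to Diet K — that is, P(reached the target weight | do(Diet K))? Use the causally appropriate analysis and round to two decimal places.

Diet K is higher inside every week-4 weight band stratum but Diet T is higher in aggregate. Whether to stratify depends on how week-4 weight band relates to the diet.
Week-4 weight band here is a post-treatment variable shaped by the diet; conditioning on it would introduce bias rather than remove it. The overall comparison is the causal one.
So P(outcome | do(Diet K)) is just the pooled rate for Diet K: 480/1000 = 0.480.

0.48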